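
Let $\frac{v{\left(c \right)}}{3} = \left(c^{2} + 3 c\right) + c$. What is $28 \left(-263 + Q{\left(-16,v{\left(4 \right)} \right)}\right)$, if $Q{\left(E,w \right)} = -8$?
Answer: $-7588$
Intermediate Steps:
$v{\left(c \right)} = 3 c^{2} + 12 c$ ($v{\left(c \right)} = 3 \left(\left(c^{2} + 3 c\right) + c\right) = 3 \left(c^{2} + 4 c\right) = 3 c^{2} + 12 c$)
$28 \left(-263 + Q{\left(-16,v{\left(4 \right)} \right)}\right) = 28 \left(-263 - 8\right) = 28 \left(-271\right) = -7588$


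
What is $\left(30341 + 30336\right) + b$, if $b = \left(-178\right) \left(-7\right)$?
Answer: $61923$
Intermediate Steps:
$b = 1246$
$\left(30341 + 30336\right) + b = \left(30341 + 30336\right) + 1246 = 60677 + 1246 = 61923$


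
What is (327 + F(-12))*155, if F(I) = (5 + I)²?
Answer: 58280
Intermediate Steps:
(327 + F(-12))*155 = (327 + (5 - 12)²)*155 = (327 + (-7)²)*155 = (327 + 49)*155 = 376*155 = 58280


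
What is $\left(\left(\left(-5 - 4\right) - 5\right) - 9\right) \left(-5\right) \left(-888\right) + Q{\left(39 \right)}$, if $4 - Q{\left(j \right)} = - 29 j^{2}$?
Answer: $-58007$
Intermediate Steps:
$Q{\left(j \right)} = 4 + 29 j^{2}$ ($Q{\left(j \right)} = 4 - - 29 j^{2} = 4 + 29 j^{2}$)
$\left(\left(\left(-5 - 4\right) - 5\right) - 9\right) \left(-5\right) \left(-888\right) + Q{\left(39 \right)} = \left(\left(\left(-5 - 4\right) - 5\right) - 9\right) \left(-5\right) \left(-888\right) + \left(4 + 29 \cdot 39^{2}\right) = \left(\left(-9 - 5\right) - 9\right) \left(-5\right) \left(-888\right) + \left(4 + 29 \cdot 1521\right) = \left(-14 - 9\right) \left(-5\right) \left(-888\right) + \left(4 + 44109\right) = \left(-23\right) \left(-5\right) \left(-888\right) + 44113 = 115 \left(-888\right) + 44113 = -102120 + 44113 = -58007$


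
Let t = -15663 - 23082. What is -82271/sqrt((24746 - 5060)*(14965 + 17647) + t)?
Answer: -82271*sqrt(641961087)/641961087 ≈ -3.2471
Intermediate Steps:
t = -38745
-82271/sqrt((24746 - 5060)*(14965 + 17647) + t) = -82271/sqrt((24746 - 5060)*(14965 + 17647) - 38745) = -82271/sqrt(19686*32612 - 38745) = -82271/sqrt(641999832 - 38745) = -82271*sqrt(641961087)/641961087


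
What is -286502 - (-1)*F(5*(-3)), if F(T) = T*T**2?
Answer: -289877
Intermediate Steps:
F(T) = T**3
-286502 - (-1)*F(5*(-3)) = -286502 - (-1)*(5*(-3))**3 = -286502 - (-1)*(-15)**3 = -286502 - (-1)*(-3375) = -286502 - 1*3375 = -286502 - 3375 = -289877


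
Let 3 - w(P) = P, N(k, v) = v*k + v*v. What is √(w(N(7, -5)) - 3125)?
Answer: 2*I*√778 ≈ 55.785*I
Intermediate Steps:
N(k, v) = v² + k*v (N(k, v) = k*v + v² = v² + k*v)
w(P) = 3 - P
√(w(N(7, -5)) - 3125) = √((3 - (-5)*(7 - 5)) - 3125) = √((3 - (-5)*2) - 3125) = √((3 - 1*(-10)) - 3125) = √((3 + 10) - 3125) = √(13 - 3125) = √(-3112) = 2*I*√778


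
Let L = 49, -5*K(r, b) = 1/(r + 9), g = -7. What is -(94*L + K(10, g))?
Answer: -437569/95 ≈ -4606.0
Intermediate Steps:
K(r, b) = -1/(5*(9 + r)) (K(r, b) = -1/(5*(r + 9)) = -1/(5*(9 + r)))
-(94*L + K(10, g)) = -(94*49 - 1/(45 + 5*10)) = -(4606 - 1/(45 + 50)) = -(4606 - 1/95) = -1*437569/95 = -437569/95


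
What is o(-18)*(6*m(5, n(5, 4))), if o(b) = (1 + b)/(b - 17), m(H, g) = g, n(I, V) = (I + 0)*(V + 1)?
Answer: 510/7 ≈ 72.857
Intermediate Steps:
n(I, V) = I*(1 + V)
o(b) = (1 + b)/(-17 + b)
o(-18)*(6*m(5, n(5, 4))) = ((1 - 18)/(-17 - 18))*(6*(5*(1 + 4))) = (-17/(-35))*(6*(5*5)) = (-1/35*(-17))*(6*25) = (17/35)*150 = 510/7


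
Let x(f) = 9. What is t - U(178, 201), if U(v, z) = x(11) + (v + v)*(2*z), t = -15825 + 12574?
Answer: -146372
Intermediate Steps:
t = -3251
U(v, z) = 9 + 4*v*z (U(v, z) = 9 + (v + v)*(2*z) = 9 + (2*v)*(2*z) = 9 + 4*v*z)
t - U(178, 201) = -3251 - (9 + 4*178*201) = -3251 - (9 + 143112) = -3251 - 1*143121 = -3251 - 143121 = -146372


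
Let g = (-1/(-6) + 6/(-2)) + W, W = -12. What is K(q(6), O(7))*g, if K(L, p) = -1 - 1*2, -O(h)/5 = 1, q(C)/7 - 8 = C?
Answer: 89/2 ≈ 44.500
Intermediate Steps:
q(C) = 56 + 7*C
O(h) = -5 (O(h) = -5*1 = -5)
K(L, p) = -3 (K(L, p) = -1 - 2 = -3)
g = -89/6 (g = (-1/(-6) + 6/(-2)) - 12 = (-1*(-⅙) + 6*(-½)) - 12 = (⅙ - 3) - 12 = -17/6 - 12 = -89/6 ≈ -14.833)
K(q(6), O(7))*g = -3*(-89/6) = 89/2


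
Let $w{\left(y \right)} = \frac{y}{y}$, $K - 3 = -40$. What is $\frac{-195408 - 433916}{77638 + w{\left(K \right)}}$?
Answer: $- \frac{629324}{77639} \approx -8.1058$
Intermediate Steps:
$K = -37$ ($K = 3 - 40 = -37$)
$w{\left(y \right)} = 1$
$\frac{-195408 - 433916}{77638 + w{\left(K \right)}} = \frac{-195408 - 433916}{77638 + 1} = - \frac{629324}{77639}$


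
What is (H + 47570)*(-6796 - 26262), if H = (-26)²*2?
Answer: -1617263476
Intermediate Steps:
H = 1352 (H = 676*2 = 1352)
(H + 47570)*(-6796 - 26262) = (1352 + 47570)*(-6796 - 26262) = 48922*(-33058) = -1617263476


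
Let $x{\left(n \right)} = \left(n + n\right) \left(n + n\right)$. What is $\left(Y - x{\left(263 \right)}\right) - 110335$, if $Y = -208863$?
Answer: $-595874$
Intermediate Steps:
$x{\left(n \right)} = 4 n^{2}$ ($x{\left(n \right)} = 2 n 2 n = 4 n^{2}$)
$\left(Y - x{\left(263 \right)}\right) - 110335 = \left(-208863 - 4 \cdot 263^{2}\right) - 110335 = \left(-208863 - 4 \cdot 69169\right) - 110335 = \left(-208863 - 276676\right) - 110335 = -485539 - 110335 = -595874$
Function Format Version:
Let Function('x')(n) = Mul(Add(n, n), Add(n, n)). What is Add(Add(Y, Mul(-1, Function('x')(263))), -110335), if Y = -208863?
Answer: -595874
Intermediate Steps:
Function('x')(n) = Mul(4, Pow(n, 2)) (Function('x')(n) = Mul(Mul(2, n), Mul(2, n)) = Mul(4, Pow(n, 2)))
Add(Add(Y, Mul(-1, Function('x')(263))), -110335) = Add(Add(-208863, Mul(-1, Mul(4, Pow(263, 2)))), -110335) = Add(Add(-208863, Mul(-1, Mul(4, 69169))), -110335) = Add(Add(-208863, Mul(-1, 276676)), -110335) = Add(Add(-208863, -276676), -110335) = Add(-485539, -110335) = -595874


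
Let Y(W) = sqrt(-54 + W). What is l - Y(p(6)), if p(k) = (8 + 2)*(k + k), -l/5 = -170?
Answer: 850 - sqrt(66) ≈ 841.88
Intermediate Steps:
l = 850 (l = -5*(-170) = 850)
p(k) = 20*k (p(k) = 10*(2*k) = 20*k)
l - Y(p(6)) = 850 - sqrt(-54 + 20*6) = 850 - sqrt(-54 + 120) = 850 - sqrt(66)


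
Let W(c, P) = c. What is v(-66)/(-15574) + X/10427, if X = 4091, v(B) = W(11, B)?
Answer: 63598537/162390098 ≈ 0.39164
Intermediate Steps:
v(B) = 11
v(-66)/(-15574) + X/10427 = 11/(-15574) + 4091/10427 = 11*(-1/15574) + 4091*(1/10427) = -11/15574 + 4091/10427 = 63598537/162390098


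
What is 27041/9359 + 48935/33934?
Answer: 196513137/45369758 ≈ 4.3314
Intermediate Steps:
27041/9359 + 48935/33934 = 27041*(1/9359) + 48935*(1/33934) = 3863/1337 + 48935/33934 = 196513137/45369758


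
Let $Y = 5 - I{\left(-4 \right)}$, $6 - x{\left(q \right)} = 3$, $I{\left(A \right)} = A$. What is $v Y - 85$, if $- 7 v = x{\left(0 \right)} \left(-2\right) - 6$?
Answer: $- \frac{487}{7} \approx -69.571$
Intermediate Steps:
$x{\left(q \right)} = 3$ ($x{\left(q \right)} = 6 - 3 = 3$)
$Y = 9$ ($Y = 5 - -4 = 5 + 4 = 9$)
$v = \frac{12}{7}$ ($v = - \frac{3 \left(-2\right) - 6}{7} = - \frac{-6 - 6}{7} = \left(- \frac{1}{7}\right) \left(-12\right) = \frac{12}{7} \approx 1.7143$)
$v Y - 85 = \frac{12}{7} \cdot 9 - 85 = \frac{108}{7} - 85 = - \frac{487}{7}$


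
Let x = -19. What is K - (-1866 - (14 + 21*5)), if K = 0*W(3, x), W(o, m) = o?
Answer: 1985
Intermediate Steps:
K = 0 (K = 0*3 = 0)
K - (-1866 - (14 + 21*5)) = 0 - (-1866 - (14 + 21*5)) = 0 - (-1866 - (14 + 105)) = 0 - (-1866 - 1*119) = 0 - (-1866 - 119) = 0 - 1*(-1985) = 0 + 1985 = 1985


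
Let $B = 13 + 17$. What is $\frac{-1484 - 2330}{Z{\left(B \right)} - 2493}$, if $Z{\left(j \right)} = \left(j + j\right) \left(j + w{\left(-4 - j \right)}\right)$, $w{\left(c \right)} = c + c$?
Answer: $\frac{3814}{4773} \approx 0.79908$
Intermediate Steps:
$B = 30$
$w{\left(c \right)} = 2 c$
$Z{\left(j \right)} = 2 j \left(-8 - j\right)$ ($Z{\left(j \right)} = \left(j + j\right) \left(j + 2 \left(-4 - j\right)\right) = 2 j \left(j - \left(8 + 2 j\right)\right) = 2 j \left(-8 - j\right)$)
$\frac{-1484 - 2330}{Z{\left(B \right)} - 2493} = \frac{-1484 - 2330}{2 \cdot 30 \left(-8 - 30\right) - 2493} = - \frac{3814}{2 \cdot 30 \left(-8 - 30\right) - 2493} = - \frac{3814}{2 \cdot 30 \left(-38\right) - 2493} = - \frac{3814}{-2280 - 2493} = - \frac{3814}{-4773} = \left(-3814\right) \left(- \frac{1}{4773}\right) = \frac{3814}{4773}$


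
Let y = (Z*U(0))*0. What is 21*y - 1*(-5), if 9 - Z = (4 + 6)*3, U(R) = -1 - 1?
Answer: 5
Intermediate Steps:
U(R) = -2
Z = -21 (Z = 9 - (4 + 6)*3 = 9 - 10*3 = 9 - 1*30 = 9 - 30 = -21)
y = 0 (y = -21*(-2)*0 = 42*0 = 0)
21*y - 1*(-5) = 21*0 - 1*(-5) = 0 + 5 = 5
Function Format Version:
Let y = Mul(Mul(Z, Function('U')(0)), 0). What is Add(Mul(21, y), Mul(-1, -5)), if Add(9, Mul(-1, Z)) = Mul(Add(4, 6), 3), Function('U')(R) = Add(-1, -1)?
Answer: 5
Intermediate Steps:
Function('U')(R) = -2
Z = -21 (Z = Add(9, Mul(-1, Mul(Add(4, 6), 3))) = Add(9, Mul(-1, Mul(10, 3))) = Add(9, Mul(-1, 30)) = Add(9, -30) = -21)
y = 0 (y = Mul(Mul(-21, -2), 0) = Mul(42, 0) = 0)
Add(Mul(21, y), Mul(-1, -5)) = Add(Mul(21, 0), Mul(-1, -5)) = Add(0, 5) = 5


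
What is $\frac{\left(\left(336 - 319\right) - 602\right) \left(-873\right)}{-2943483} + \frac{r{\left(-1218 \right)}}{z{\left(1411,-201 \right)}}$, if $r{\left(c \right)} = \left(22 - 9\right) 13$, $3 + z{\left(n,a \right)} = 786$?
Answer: $\frac{32522204}{768249063} \approx 0.042333$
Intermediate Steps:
$z{\left(n,a \right)} = 783$ ($z{\left(n,a \right)} = -3 + 786 = 783$)
$r{\left(c \right)} = 169$ ($r{\left(c \right)} = 13 \cdot 13 = 169$)
$\frac{\left(\left(336 - 319\right) - 602\right) \left(-873\right)}{-2943483} + \frac{r{\left(-1218 \right)}}{z{\left(1411,-201 \right)}} = \frac{\left(\left(336 - 319\right) - 602\right) \left(-873\right)}{-2943483} + \frac{169}{783} = \left(17 - 602\right) \left(-873\right) \left(- \frac{1}{2943483}\right) + 169 \cdot \frac{1}{783} = \left(-585\right) \left(-873\right) \left(- \frac{1}{2943483}\right) + \frac{169}{783} = 510705 \left(- \frac{1}{2943483}\right) + \frac{169}{783} = - \frac{170235}{981161} + \frac{169}{783} = \frac{32522204}{768249063}$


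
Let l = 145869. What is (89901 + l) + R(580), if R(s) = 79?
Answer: 235849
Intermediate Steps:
(89901 + l) + R(580) = (89901 + 145869) + 79 = 235770 + 79 = 235849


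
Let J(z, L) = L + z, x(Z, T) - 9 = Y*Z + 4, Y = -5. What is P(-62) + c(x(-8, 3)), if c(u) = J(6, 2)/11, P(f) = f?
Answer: -674/11 ≈ -61.273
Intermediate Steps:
x(Z, T) = 13 - 5*Z (x(Z, T) = 9 + (-5*Z + 4) = 9 + (4 - 5*Z) = 13 - 5*Z)
c(u) = 8/11 (c(u) = (2 + 6)/11 = 8*(1/11) = 8/11)
P(-62) + c(x(-8, 3)) = -62 + 8/11 = -674/11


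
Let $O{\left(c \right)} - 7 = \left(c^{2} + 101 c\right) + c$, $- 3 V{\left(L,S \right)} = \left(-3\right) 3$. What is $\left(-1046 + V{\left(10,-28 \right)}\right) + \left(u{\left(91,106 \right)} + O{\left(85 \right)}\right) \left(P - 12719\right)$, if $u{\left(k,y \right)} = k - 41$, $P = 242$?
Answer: $-199034147$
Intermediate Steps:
$V{\left(L,S \right)} = 3$ ($V{\left(L,S \right)} = - \frac{\left(-3\right) 3}{3} = \left(- \frac{1}{3}\right) \left(-9\right) = 3$)
$u{\left(k,y \right)} = -41 + k$
$O{\left(c \right)} = 7 + c^{2} + 102 c$ ($O{\left(c \right)} = 7 + \left(\left(c^{2} + 101 c\right) + c\right) = 7 + \left(c^{2} + 102 c\right) = 7 + c^{2} + 102 c$)
$\left(-1046 + V{\left(10,-28 \right)}\right) + \left(u{\left(91,106 \right)} + O{\left(85 \right)}\right) \left(P - 12719\right) = \left(-1046 + 3\right) + \left(\left(-41 + 91\right) + \left(7 + 85^{2} + 102 \cdot 85\right)\right) \left(242 - 12719\right) = -1043 + \left(50 + \left(7 + 7225 + 8670\right)\right) \left(-12477\right) = -1043 + \left(50 + 15902\right) \left(-12477\right) = -1043 + 15952 \left(-12477\right) = -1043 - 199033104 = -199034147$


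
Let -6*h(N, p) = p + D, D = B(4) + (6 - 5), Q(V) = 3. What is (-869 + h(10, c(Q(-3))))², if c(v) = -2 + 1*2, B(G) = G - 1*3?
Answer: 6801664/9 ≈ 7.5574e+5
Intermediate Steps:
B(G) = -3 + G (B(G) = G - 3 = -3 + G)
c(v) = 0 (c(v) = -2 + 2 = 0)
D = 2 (D = (-3 + 4) + (6 - 5) = 1 + 1 = 2)
h(N, p) = -⅓ - p/6 (h(N, p) = -(p + 2)/6 = -(2 + p)/6 = -⅓ - p/6)
(-869 + h(10, c(Q(-3))))² = (-869 + (-⅓ - ⅙*0))² = (-869 + (-⅓ + 0))² = (-869 - ⅓)² = (-2608/3)² = 6801664/9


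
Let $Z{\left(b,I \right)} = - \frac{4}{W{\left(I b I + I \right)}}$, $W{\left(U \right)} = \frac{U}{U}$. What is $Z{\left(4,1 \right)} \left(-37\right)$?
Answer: $148$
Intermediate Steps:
$W{\left(U \right)} = 1$
$Z{\left(b,I \right)} = -4$ ($Z{\left(b,I \right)} = - \frac{4}{1} = \left(-4\right) 1 = -4$)
$Z{\left(4,1 \right)} \left(-37\right) = \left(-4\right) \left(-37\right) = 148$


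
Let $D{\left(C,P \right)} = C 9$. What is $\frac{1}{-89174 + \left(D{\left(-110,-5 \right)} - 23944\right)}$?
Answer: $- \frac{1}{114108} \approx -8.7636 \cdot 10^{-6}$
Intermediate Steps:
$D{\left(C,P \right)} = 9 C$
$\frac{1}{-89174 + \left(D{\left(-110,-5 \right)} - 23944\right)} = \frac{1}{-89174 + \left(9 \left(-110\right) - 23944\right)} = \frac{1}{-89174 - 24934} = \frac{1}{-114108} = - \frac{1}{114108}$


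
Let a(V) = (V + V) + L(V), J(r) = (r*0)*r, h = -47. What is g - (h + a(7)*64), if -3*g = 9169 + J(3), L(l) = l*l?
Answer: -21124/3 ≈ -7041.3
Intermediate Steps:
L(l) = l²
J(r) = 0 (J(r) = 0*r = 0)
a(V) = V² + 2*V (a(V) = (V + V) + V² = 2*V + V² = V² + 2*V)
g = -9169/3 (g = -(9169 + 0)/3 = -⅓*9169 = -9169/3 ≈ -3056.3)
g - (h + a(7)*64) = -9169/3 - (-47 + (7*(2 + 7))*64) = -9169/3 - (-47 + (7*9)*64) = -9169/3 - (-47 + 63*64) = -9169/3 - (-47 + 4032) = -9169/3 - 1*3985 = -9169/3 - 3985 = -21124/3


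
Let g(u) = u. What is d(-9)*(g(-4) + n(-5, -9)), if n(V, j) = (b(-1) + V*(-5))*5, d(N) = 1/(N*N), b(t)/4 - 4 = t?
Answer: 181/81 ≈ 2.2346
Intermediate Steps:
b(t) = 16 + 4*t
d(N) = N⁻² (d(N) = 1/N² = N⁻²)
n(V, j) = 60 - 25*V (n(V, j) = ((16 + 4*(-1)) + V*(-5))*5 = ((16 - 4) - 5*V)*5 = (12 - 5*V)*5 = 60 - 25*V)
d(-9)*(g(-4) + n(-5, -9)) = (-4 + (60 - 25*(-5)))/(-9)² = (-4 + (60 + 125))/81 = (-4 + 185)/81 = (1/81)*181 = 181/81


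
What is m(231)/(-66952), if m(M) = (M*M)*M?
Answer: -12326391/66952 ≈ -184.11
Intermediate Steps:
m(M) = M³ (m(M) = M²*M = M³)
m(231)/(-66952) = 231³/(-66952) = 12326391*(-1/66952) = -12326391/66952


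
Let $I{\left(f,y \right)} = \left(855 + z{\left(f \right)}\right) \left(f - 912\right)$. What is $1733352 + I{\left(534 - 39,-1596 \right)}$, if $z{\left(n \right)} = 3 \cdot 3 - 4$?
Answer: $1374732$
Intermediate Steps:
$z{\left(n \right)} = 5$ ($z{\left(n \right)} = 9 - 4 = 5$)
$I{\left(f,y \right)} = -784320 + 860 f$ ($I{\left(f,y \right)} = \left(855 + 5\right) \left(f - 912\right) = 860 \left(-912 + f\right) = -784320 + 860 f$)
$1733352 + I{\left(534 - 39,-1596 \right)} = 1733352 - \left(784320 - 860 \left(534 - 39\right)\right) = 1733352 + \left(-784320 + 860 \cdot 495\right) = 1733352 + \left(-784320 + 425700\right) = 1733352 - 358620 = 1374732$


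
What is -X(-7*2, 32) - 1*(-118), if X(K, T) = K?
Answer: 132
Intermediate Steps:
-X(-7*2, 32) - 1*(-118) = -(-7)*2 - 1*(-118) = -1*(-14) + 118 = 14 + 118 = 132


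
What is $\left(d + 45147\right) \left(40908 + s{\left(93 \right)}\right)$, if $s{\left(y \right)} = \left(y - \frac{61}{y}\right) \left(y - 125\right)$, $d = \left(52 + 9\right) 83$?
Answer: $\frac{177222621880}{93} \approx 1.9056 \cdot 10^{9}$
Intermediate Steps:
$d = 5063$ ($d = 61 \cdot 83 = 5063$)
$s{\left(y \right)} = \left(-125 + y\right) \left(y - \frac{61}{y}\right)$ ($s{\left(y \right)} = \left(y - \frac{61}{y}\right) \left(-125 + y\right) = \left(-125 + y\right) \left(y - \frac{61}{y}\right)$)
$\left(d + 45147\right) \left(40908 + s{\left(93 \right)}\right) = \left(5063 + 45147\right) \left(40908 + \left(-61 + 93^{2} - 11625 + \frac{7625}{93}\right)\right) = 50210 \left(40908 + \left(-61 + 8649 - 11625 + 7625 \cdot \frac{1}{93}\right)\right) = 50210 \left(40908 + \left(-61 + 8649 - 11625 + \frac{7625}{93}\right)\right) = 50210 \left(40908 - \frac{274816}{93}\right) = 50210 \cdot \frac{3529628}{93} = \frac{177222621880}{93}$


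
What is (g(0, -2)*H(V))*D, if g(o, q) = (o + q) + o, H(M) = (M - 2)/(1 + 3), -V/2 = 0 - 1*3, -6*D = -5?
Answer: -5/3 ≈ -1.6667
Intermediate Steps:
D = ⅚ (D = -⅙*(-5) = ⅚ ≈ 0.83333)
V = 6 (V = -2*(0 - 1*3) = -2*(0 - 3) = -2*(-3) = 6)
H(M) = -½ + M/4 (H(M) = (-2 + M)/4 = (-2 + M)*(¼) = -½ + M/4)
g(o, q) = q + 2*o
(g(0, -2)*H(V))*D = ((-2 + 2*0)*(-½ + (¼)*6))*(⅚) = ((-2 + 0)*(-½ + 3/2))*(⅚) = -2*1*(⅚) = -2*⅚ = -5/3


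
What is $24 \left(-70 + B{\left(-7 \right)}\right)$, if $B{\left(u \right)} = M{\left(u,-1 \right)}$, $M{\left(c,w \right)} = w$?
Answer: $-1704$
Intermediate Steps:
$B{\left(u \right)} = -1$
$24 \left(-70 + B{\left(-7 \right)}\right) = 24 \left(-70 - 1\right) = 24 \left(-71\right) = -1704$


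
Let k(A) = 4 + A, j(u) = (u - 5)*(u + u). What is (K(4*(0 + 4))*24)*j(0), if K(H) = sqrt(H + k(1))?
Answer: 0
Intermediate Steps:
j(u) = 2*u*(-5 + u) (j(u) = (-5 + u)*(2*u) = 2*u*(-5 + u))
K(H) = sqrt(5 + H) (K(H) = sqrt(H + (4 + 1)) = sqrt(H + 5) = sqrt(5 + H))
(K(4*(0 + 4))*24)*j(0) = (sqrt(5 + 4*(0 + 4))*24)*(2*0*(-5 + 0)) = (sqrt(5 + 4*4)*24)*(2*0*(-5)) = (sqrt(5 + 16)*24)*0 = (sqrt(21)*24)*0 = (24*sqrt(21))*0 = 0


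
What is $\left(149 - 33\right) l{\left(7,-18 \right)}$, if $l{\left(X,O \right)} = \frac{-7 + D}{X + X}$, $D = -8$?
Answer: $- \frac{870}{7} \approx -124.29$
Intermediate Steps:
$l{\left(X,O \right)} = - \frac{15}{2 X}$ ($l{\left(X,O \right)} = \frac{-7 - 8}{X + X} = - \frac{15}{2 X}$)
$\left(149 - 33\right) l{\left(7,-18 \right)} = \left(149 - 33\right) \left(- \frac{15}{2 \cdot 7}\right) = 116 \left(\left(- \frac{15}{2}\right) \frac{1}{7}\right) = 116 \left(- \frac{15}{14}\right) = - \frac{870}{7}$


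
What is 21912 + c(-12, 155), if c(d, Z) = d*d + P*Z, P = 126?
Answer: 41586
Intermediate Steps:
c(d, Z) = d**2 + 126*Z (c(d, Z) = d*d + 126*Z = d**2 + 126*Z)
21912 + c(-12, 155) = 21912 + ((-12)**2 + 126*155) = 21912 + (144 + 19530) = 21912 + 19674 = 41586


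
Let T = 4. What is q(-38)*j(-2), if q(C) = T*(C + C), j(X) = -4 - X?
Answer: 608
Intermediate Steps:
q(C) = 8*C (q(C) = 4*(C + C) = 4*(2*C) = 8*C)
q(-38)*j(-2) = (8*(-38))*(-4 - 1*(-2)) = -304*(-4 + 2) = -304*(-2) = 608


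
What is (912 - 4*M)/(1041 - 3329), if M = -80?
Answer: -7/13 ≈ -0.53846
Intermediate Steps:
(912 - 4*M)/(1041 - 3329) = (912 - 4*(-80))/(1041 - 3329) = (912 + 320)/(-2288) = 1232*(-1/2288) = -7/13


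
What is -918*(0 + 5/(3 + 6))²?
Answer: -850/3 ≈ -283.33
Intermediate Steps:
-918*(0 + 5/(3 + 6))² = -918*(0 + 5/9)² = -918*(5/9)² = -918*25/81 = -850/3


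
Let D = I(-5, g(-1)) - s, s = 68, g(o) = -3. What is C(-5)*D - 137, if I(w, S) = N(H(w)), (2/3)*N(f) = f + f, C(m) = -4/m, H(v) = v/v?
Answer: -189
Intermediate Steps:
H(v) = 1
N(f) = 3*f (N(f) = 3*(f + f)/2 = 3*(2*f)/2 = 3*f)
I(w, S) = 3 (I(w, S) = 3*1 = 3)
D = -65 (D = 3 - 1*68 = 3 - 68 = -65)
C(-5)*D - 137 = -4/(-5)*(-65) - 137 = -4*(-⅕)*(-65) - 137 = (⅘)*(-65) - 137 = -52 - 137 = -189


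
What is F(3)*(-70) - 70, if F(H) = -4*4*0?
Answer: -70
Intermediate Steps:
F(H) = 0 (F(H) = -16*0 = 0)
F(3)*(-70) - 70 = 0*(-70) - 70 = 0 - 70 = -70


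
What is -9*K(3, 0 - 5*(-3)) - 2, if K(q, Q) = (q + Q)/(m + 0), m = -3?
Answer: 52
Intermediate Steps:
K(q, Q) = -Q/3 - q/3 (K(q, Q) = (q + Q)/(-3 + 0) = (Q + q)/(-3) = (Q + q)*(-⅓) = -Q/3 - q/3)
-9*K(3, 0 - 5*(-3)) - 2 = -9*(-(0 - 5*(-3))/3 - ⅓*3) - 2 = -9*(-(0 + 15)/3 - 1) - 2 = -9*(-⅓*15 - 1) - 2 = -9*(-5 - 1) - 2 = -9*(-6) - 2 = 54 - 2 = 52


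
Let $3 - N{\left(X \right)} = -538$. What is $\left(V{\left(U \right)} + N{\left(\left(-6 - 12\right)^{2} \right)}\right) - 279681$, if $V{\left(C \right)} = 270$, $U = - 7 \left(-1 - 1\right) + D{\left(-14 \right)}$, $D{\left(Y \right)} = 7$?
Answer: $-278870$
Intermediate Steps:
$N{\left(X \right)} = 541$ ($N{\left(X \right)} = 3 - -538 = 3 + 538 = 541$)
$U = 21$ ($U = - 7 \left(-1 - 1\right) + 7 = \left(-7\right) \left(-2\right) + 7 = 14 + 7 = 21$)
$\left(V{\left(U \right)} + N{\left(\left(-6 - 12\right)^{2} \right)}\right) - 279681 = \left(270 + 541\right) - 279681 = 811 - 279681 = -278870$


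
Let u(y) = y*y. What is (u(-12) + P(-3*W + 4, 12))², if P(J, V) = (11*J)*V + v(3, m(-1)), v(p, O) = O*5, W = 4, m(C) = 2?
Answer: 813604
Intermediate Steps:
v(p, O) = 5*O
u(y) = y²
P(J, V) = 10 + 11*J*V (P(J, V) = (11*J)*V + 5*2 = 11*J*V + 10 = 10 + 11*J*V)
(u(-12) + P(-3*W + 4, 12))² = ((-12)² + (10 + 11*(-3*4 + 4)*12))² = (144 + (10 + 11*(-12 + 4)*12))² = (144 + (10 + 11*(-8)*12))² = (144 + (10 - 1056))² = (144 - 1046)² = (-902)² = 813604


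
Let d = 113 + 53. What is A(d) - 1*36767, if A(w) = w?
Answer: -36601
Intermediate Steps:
d = 166
A(d) - 1*36767 = 166 - 1*36767 = 166 - 36767 = -36601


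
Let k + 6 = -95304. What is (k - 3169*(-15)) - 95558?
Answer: -143333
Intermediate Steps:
k = -95310 (k = -6 - 95304 = -95310)
(k - 3169*(-15)) - 95558 = (-95310 - 3169*(-15)) - 95558 = (-95310 + 47535) - 95558 = -47775 - 95558 = -143333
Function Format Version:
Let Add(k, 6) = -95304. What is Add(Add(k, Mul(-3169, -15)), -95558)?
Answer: -143333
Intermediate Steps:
k = -95310 (k = Add(-6, -95304) = -95310)
Add(Add(k, Mul(-3169, -15)), -95558) = Add(Add(-95310, Mul(-3169, -15)), -95558) = Add(Add(-95310, 47535), -95558) = Add(-47775, -95558) = -143333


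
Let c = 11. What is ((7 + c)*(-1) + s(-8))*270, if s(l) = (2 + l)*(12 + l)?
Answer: -11340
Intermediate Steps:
((7 + c)*(-1) + s(-8))*270 = ((7 + 11)*(-1) + (24 + (-8)**2 + 14*(-8)))*270 = (18*(-1) + (24 + 64 - 112))*270 = (-18 - 24)*270 = -42*270 = -11340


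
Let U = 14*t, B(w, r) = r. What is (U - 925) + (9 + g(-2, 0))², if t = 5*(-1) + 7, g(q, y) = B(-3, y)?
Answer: -816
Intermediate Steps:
g(q, y) = y
t = 2 (t = -5 + 7 = 2)
U = 28 (U = 14*2 = 28)
(U - 925) + (9 + g(-2, 0))² = (28 - 925) + (9 + 0)² = -897 + 9² = -897 + 81 = -816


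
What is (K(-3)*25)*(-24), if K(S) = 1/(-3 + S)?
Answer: 100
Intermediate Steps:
(K(-3)*25)*(-24) = (25/(-3 - 3))*(-24) = (25/(-6))*(-24) = -⅙*25*(-24) = -25/6*(-24) = 100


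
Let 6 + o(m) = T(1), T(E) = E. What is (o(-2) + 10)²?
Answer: 25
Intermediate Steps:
o(m) = -5 (o(m) = -6 + 1 = -5)
(o(-2) + 10)² = (-5 + 10)² = 5² = 25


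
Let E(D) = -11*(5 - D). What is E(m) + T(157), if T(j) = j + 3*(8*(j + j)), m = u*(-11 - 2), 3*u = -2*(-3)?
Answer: 7352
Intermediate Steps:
u = 2 (u = (-2*(-3))/3 = (⅓)*6 = 2)
m = -26 (m = 2*(-11 - 2) = 2*(-13) = -26)
E(D) = -55 + 11*D
T(j) = 49*j (T(j) = j + 3*(8*(2*j)) = j + 3*(16*j) = j + 48*j = 49*j)
E(m) + T(157) = (-55 + 11*(-26)) + 49*157 = (-55 - 286) + 7693 = -341 + 7693 = 7352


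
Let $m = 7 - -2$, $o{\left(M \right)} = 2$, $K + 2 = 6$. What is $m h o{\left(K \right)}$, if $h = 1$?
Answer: $18$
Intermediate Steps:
$K = 4$ ($K = -2 + 6 = 4$)
$m = 9$ ($m = 7 + 2 = 9$)
$m h o{\left(K \right)} = 9 \cdot 1 \cdot 2 = 9 \cdot 2 = 18$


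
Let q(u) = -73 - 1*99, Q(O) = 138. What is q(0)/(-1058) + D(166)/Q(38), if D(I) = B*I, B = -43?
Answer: -81829/1587 ≈ -51.562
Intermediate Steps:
q(u) = -172 (q(u) = -73 - 99 = -172)
D(I) = -43*I
q(0)/(-1058) + D(166)/Q(38) = -172/(-1058) - 43*166/138 = -172*(-1/1058) - 7138*1/138 = 86/529 - 3569/69 = -81829/1587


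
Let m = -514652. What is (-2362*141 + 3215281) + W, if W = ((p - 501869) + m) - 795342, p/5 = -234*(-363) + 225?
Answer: 1496211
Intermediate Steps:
p = 425835 (p = 5*(-234*(-363) + 225) = 5*(84942 + 225) = 5*85167 = 425835)
W = -1386028 (W = ((425835 - 501869) - 514652) - 795342 = (-76034 - 514652) - 795342 = -590686 - 795342 = -1386028)
(-2362*141 + 3215281) + W = (-2362*141 + 3215281) - 1386028 = (-333042 + 3215281) - 1386028 = 2882239 - 1386028 = 1496211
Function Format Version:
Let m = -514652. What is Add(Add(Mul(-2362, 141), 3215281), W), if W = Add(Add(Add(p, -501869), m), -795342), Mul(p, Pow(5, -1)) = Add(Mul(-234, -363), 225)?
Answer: 1496211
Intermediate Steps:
p = 425835 (p = Mul(5, Add(Mul(-234, -363), 225)) = Mul(5, Add(84942, 225)) = Mul(5, 85167) = 425835)
W = -1386028 (W = Add(Add(Add(425835, -501869), -514652), -795342) = Add(Add(-76034, -514652), -795342) = Add(-590686, -795342) = -1386028)
Add(Add(Mul(-2362, 141), 3215281), W) = Add(Add(Mul(-2362, 141), 3215281), -1386028) = Add(Add(-333042, 3215281), -1386028) = Add(2882239, -1386028) = 1496211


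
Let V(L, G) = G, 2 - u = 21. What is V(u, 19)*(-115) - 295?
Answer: -2480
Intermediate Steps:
u = -19 (u = 2 - 1*21 = 2 - 21 = -19)
V(u, 19)*(-115) - 295 = 19*(-115) - 295 = -2185 - 295 = -2480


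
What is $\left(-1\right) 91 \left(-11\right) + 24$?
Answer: $1025$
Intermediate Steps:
$\left(-1\right) 91 \left(-11\right) + 24 = \left(-91\right) \left(-11\right) + 24 = 1001 + 24 = 1025$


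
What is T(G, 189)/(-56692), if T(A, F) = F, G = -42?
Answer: -189/56692 ≈ -0.0033338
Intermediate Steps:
T(G, 189)/(-56692) = 189/(-56692) = 189*(-1/56692) = -189/56692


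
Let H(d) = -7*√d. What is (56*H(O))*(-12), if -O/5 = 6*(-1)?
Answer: 4704*√30 ≈ 25765.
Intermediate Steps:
O = 30 (O = -30*(-1) = -5*(-6) = 30)
(56*H(O))*(-12) = (56*(-7*√30))*(-12) = -392*√30*(-12) = 4704*√30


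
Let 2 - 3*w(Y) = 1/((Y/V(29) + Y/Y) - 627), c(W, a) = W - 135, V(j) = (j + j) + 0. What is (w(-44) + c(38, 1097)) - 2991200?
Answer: -54369802145/18176 ≈ -2.9913e+6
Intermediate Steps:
V(j) = 2*j (V(j) = 2*j + 0 = 2*j)
c(W, a) = -135 + W
w(Y) = ⅔ - 1/(3*(-626 + Y/58)) (w(Y) = ⅔ - 1/(3*((Y/((2*29)) + Y/Y) - 627)) = ⅔ - 1/(3*((Y/58 + 1) - 627)) = ⅔ - 1/(3*((1 + Y/58) - 627)) = ⅔ - 1/(3*(-626 + Y/58)))
(w(-44) + c(38, 1097)) - 2991200 = (2*(-36337 - 44)/(3*(-36308 - 44)) + (-135 + 38)) - 2991200 = ((⅔)*(-36381)/(-36352) - 97) - 2991200 = ((⅔)*(-1/36352)*(-36381) - 97) - 2991200 = (12127/18176 - 97) - 2991200 = -1750945/18176 - 2991200 = -54369802145/18176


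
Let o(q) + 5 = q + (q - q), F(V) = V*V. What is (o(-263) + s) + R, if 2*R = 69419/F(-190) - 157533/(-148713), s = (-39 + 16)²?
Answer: 49445402871/188369800 ≈ 262.49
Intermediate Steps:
F(V) = V²
s = 529 (s = (-23)² = 529)
o(q) = -5 + q (o(q) = -5 + (q + (q - q)) = -5 + (q + 0) = -5 + q)
R = 280885071/188369800 (R = (69419/((-190)²) - 157533/(-148713))/2 = (69419/36100 - 157533*(-1/148713))/2 = (69419*(1/36100) + 52511/49571)/2 = (69419/36100 + 52511/49571)/2 = (½)*(280885071/94184900) = 280885071/188369800 ≈ 1.4911)
(o(-263) + s) + R = ((-5 - 263) + 529) + 280885071/188369800 = (-268 + 529) + 280885071/188369800 = 261 + 280885071/188369800 = 49445402871/188369800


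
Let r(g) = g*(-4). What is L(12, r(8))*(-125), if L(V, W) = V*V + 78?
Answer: -27750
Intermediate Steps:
r(g) = -4*g
L(V, W) = 78 + V**2 (L(V, W) = V**2 + 78 = 78 + V**2)
L(12, r(8))*(-125) = (78 + 12**2)*(-125) = (78 + 144)*(-125) = 222*(-125) = -27750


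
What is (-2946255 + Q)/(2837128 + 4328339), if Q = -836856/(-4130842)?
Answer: -2028418843309/4933235338869 ≈ -0.41117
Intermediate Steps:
Q = 418428/2065421 (Q = -836856*(-1/4130842) = 418428/2065421 ≈ 0.20259)
(-2946255 + Q)/(2837128 + 4328339) = (-2946255 + 418428/2065421)/(2837128 + 4328339) = -6085256529927/2065421/7165467 = -6085256529927/2065421*1/7165467 = -2028418843309/4933235338869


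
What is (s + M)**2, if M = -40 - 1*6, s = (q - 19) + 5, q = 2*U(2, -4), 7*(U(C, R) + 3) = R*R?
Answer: 184900/49 ≈ 3773.5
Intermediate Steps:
U(C, R) = -3 + R**2/7 (U(C, R) = -3 + (R*R)/7 = -3 + R**2/7)
q = -10/7 (q = 2*(-3 + (1/7)*(-4)**2) = 2*(-3 + (1/7)*16) = 2*(-3 + 16/7) = 2*(-5/7) = -10/7 ≈ -1.4286)
s = -108/7 (s = (-10/7 - 19) + 5 = -143/7 + 5 = -108/7 ≈ -15.429)
M = -46 (M = -40 - 6 = -46)
(s + M)**2 = (-108/7 - 46)**2 = (-430/7)**2 = 184900/49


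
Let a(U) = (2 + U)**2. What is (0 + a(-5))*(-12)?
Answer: -108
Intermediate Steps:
(0 + a(-5))*(-12) = (0 + (2 - 5)**2)*(-12) = (0 + (-3)**2)*(-12) = (0 + 9)*(-12) = 9*(-12) = -108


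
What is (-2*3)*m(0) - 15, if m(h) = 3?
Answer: -33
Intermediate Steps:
(-2*3)*m(0) - 15 = -2*3*3 - 15 = -6*3 - 15 = -18 - 15 = -33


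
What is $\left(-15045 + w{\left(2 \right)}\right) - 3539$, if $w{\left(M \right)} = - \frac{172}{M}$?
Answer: $-18670$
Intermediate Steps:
$\left(-15045 + w{\left(2 \right)}\right) - 3539 = \left(-15045 - \frac{172}{2}\right) - 3539 = \left(-15045 - 86\right) - 3539 = -15131 - 3539 = -18670$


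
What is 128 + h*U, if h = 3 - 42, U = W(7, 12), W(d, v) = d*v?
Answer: -3148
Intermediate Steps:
U = 84 (U = 7*12 = 84)
h = -39
128 + h*U = 128 - 39*84 = 128 - 3276 = -3148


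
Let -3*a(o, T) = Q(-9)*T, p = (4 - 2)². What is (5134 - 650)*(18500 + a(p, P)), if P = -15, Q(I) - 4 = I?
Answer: 82841900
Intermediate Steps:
Q(I) = 4 + I
p = 4 (p = 2² = 4)
a(o, T) = 5*T/3 (a(o, T) = -(4 - 9)*T/3 = -(-5)*T/3 = 5*T/3)
(5134 - 650)*(18500 + a(p, P)) = (5134 - 650)*(18500 + (5/3)*(-15)) = 4484*(18500 - 25) = 4484*18475 = 82841900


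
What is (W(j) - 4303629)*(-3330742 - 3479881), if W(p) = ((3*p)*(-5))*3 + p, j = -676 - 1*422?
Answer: 28981359832491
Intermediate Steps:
j = -1098 (j = -676 - 422 = -1098)
W(p) = -44*p (W(p) = -15*p*3 + p = -45*p + p = -44*p)
(W(j) - 4303629)*(-3330742 - 3479881) = (-44*(-1098) - 4303629)*(-3330742 - 3479881) = (48312 - 4303629)*(-6810623) = -4255317*(-6810623) = 28981359832491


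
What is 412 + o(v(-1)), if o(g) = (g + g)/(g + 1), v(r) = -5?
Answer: 829/2 ≈ 414.50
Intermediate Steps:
o(g) = 2*g/(1 + g) (o(g) = (2*g)/(1 + g) = 2*g/(1 + g))
412 + o(v(-1)) = 412 + 2*(-5)/(1 - 5) = 412 + 2*(-5)/(-4) = 412 + 2*(-5)*(-¼) = 412 + 5/2 = 829/2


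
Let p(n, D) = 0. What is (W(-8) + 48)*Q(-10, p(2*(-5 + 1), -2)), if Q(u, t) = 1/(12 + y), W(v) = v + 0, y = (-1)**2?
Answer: 40/13 ≈ 3.0769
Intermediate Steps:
y = 1
W(v) = v
Q(u, t) = 1/13 (Q(u, t) = 1/(12 + 1) = 1/13)
(W(-8) + 48)*Q(-10, p(2*(-5 + 1), -2)) = (-8 + 48)*(1/13) = 40*(1/13) = 40/13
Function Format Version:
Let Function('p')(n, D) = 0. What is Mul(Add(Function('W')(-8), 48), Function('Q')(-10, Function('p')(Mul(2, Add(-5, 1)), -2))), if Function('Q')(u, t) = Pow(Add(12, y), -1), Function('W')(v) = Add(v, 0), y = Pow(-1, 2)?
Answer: Rational(40, 13) ≈ 3.0769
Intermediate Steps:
y = 1
Function('W')(v) = v
Function('Q')(u, t) = Rational(1, 13) (Function('Q')(u, t) = Pow(Add(12, 1), -1) = Pow(13, -1) = Rational(1, 13))
Mul(Add(Function('W')(-8), 48), Function('Q')(-10, Function('p')(Mul(2, Add(-5, 1)), -2))) = Mul(Add(-8, 48), Rational(1, 13)) = Mul(40, Rational(1, 13)) = Rational(40, 13)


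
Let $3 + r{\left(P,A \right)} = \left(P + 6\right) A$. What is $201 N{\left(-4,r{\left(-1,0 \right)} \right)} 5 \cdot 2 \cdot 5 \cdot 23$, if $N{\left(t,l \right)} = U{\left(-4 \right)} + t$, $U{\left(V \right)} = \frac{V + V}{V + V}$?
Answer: $-693450$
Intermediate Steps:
$U{\left(V \right)} = 1$ ($U{\left(V \right)} = \frac{2 V}{2 V} = 2 V \frac{1}{2 V} = 1$)
$r{\left(P,A \right)} = -3 + A \left(6 + P\right)$ ($r{\left(P,A \right)} = -3 + \left(P + 6\right) A = -3 + \left(6 + P\right) A = -3 + A \left(6 + P\right)$)
$N{\left(t,l \right)} = 1 + t$
$201 N{\left(-4,r{\left(-1,0 \right)} \right)} 5 \cdot 2 \cdot 5 \cdot 23 = 201 \left(1 - 4\right) 5 \cdot 2 \cdot 5 \cdot 23 = 201 \left(-3\right) 5 \cdot 2 \cdot 115 = 201 \left(\left(-15\right) 2\right) 115 = 201 \left(-30\right) 115 = \left(-6030\right) 115 = -693450$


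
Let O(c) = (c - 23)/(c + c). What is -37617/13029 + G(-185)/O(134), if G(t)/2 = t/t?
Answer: 936019/482073 ≈ 1.9417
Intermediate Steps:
G(t) = 2 (G(t) = 2*(t/t) = 2*1 = 2)
O(c) = (-23 + c)/(2*c) (O(c) = (-23 + c)/((2*c)) = (-23 + c)*(1/(2*c)) = (-23 + c)/(2*c))
-37617/13029 + G(-185)/O(134) = -37617/13029 + 2/(((1/2)*(-23 + 134)/134)) = -37617*1/13029 + 2/(((1/2)*(1/134)*111)) = -12539/4343 + 2/(111/268) = -12539/4343 + 2*(268/111) = -12539/4343 + 536/111 = 936019/482073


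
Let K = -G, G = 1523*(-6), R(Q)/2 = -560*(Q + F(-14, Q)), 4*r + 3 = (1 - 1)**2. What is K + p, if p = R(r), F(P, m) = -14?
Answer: 25658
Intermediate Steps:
r = -3/4 (r = -3/4 + (1 - 1)**2/4 = -3/4 + (1/4)*0**2 = -3/4 + (1/4)*0 = -3/4 + 0 = -3/4 ≈ -0.75000)
R(Q) = 15680 - 1120*Q (R(Q) = 2*(-560*(Q - 14)) = 2*(-560*(-14 + Q)) = 2*(7840 - 560*Q) = 15680 - 1120*Q)
p = 16520 (p = 15680 - 1120*(-3/4) = 15680 + 840 = 16520)
G = -9138
K = 9138 (K = -1*(-9138) = 9138)
K + p = 9138 + 16520 = 25658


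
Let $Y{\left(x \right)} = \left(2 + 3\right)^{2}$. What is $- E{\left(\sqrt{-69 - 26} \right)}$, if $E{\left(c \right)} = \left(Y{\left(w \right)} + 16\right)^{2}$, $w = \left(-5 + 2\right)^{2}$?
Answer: $-1681$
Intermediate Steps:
$w = 9$ ($w = \left(-3\right)^{2} = 9$)
$Y{\left(x \right)} = 25$ ($Y{\left(x \right)} = 5^{2} = 25$)
$E{\left(c \right)} = 1681$ ($E{\left(c \right)} = \left(25 + 16\right)^{2} = 41^{2} = 1681$)
$- E{\left(\sqrt{-69 - 26} \right)} = \left(-1\right) 1681 = -1681$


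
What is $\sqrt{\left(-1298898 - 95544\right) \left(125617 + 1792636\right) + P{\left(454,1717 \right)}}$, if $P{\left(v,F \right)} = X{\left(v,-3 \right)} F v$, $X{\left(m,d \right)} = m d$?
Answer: $17 i \sqrt{9259357278} \approx 1.6358 \cdot 10^{6} i$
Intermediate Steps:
$X{\left(m,d \right)} = d m$
$P{\left(v,F \right)} = - 3 F v^{2}$ ($P{\left(v,F \right)} = - 3 v F v = - 3 F v v = - 3 F v^{2}$)
$\sqrt{\left(-1298898 - 95544\right) \left(125617 + 1792636\right) + P{\left(454,1717 \right)}} = \sqrt{\left(-1298898 - 95544\right) \left(125617 + 1792636\right) - 5151 \cdot 454^{2}} = \sqrt{\left(-1394442\right) 1918253 - 5151 \cdot 206116} = \sqrt{-2674892549826 - 1061703516} = \sqrt{-2675954253342} = 17 i \sqrt{9259357278}$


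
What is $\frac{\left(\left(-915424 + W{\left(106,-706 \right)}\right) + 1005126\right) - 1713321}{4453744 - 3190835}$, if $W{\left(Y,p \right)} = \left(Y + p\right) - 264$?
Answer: $- \frac{1624483}{1262909} \approx -1.2863$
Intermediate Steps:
$W{\left(Y,p \right)} = -264 + Y + p$
$\frac{\left(\left(-915424 + W{\left(106,-706 \right)}\right) + 1005126\right) - 1713321}{4453744 - 3190835} = \frac{\left(\left(-915424 - 864\right) + 1005126\right) - 1713321}{4453744 - 3190835} = \frac{\left(\left(-915424 - 864\right) + 1005126\right) - 1713321}{1262909} = \left(\left(-916288 + 1005126\right) - 1713321\right) \frac{1}{1262909} = \left(88838 - 1713321\right) \frac{1}{1262909} = \left(-1624483\right) \frac{1}{1262909} = - \frac{1624483}{1262909}$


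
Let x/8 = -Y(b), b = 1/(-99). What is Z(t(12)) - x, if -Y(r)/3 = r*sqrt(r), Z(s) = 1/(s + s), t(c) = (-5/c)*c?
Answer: -1/10 + 8*I*sqrt(11)/1089 ≈ -0.1 + 0.024365*I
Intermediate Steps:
b = -1/99 ≈ -0.010101
t(c) = -5
Z(s) = 1/(2*s)
Y(r) = -3*r**(3/2) (Y(r) = -3*r*sqrt(r) = -3*r**(3/2))
x = -8*I*sqrt(11)/1089 (x = 8*(-(-3)*(-1/99)**(3/2)) = 8*(-(-3)*(-I*sqrt(11)/3267)) = 8*(-I*sqrt(11)/1089) = -8*I*sqrt(11)/1089 ≈ -0.024365*I)
Z(t(12)) - x = (1/2)/(-5) - (-8)*I*sqrt(11)/1089 = (1/2)*(-1/5) + 8*I*sqrt(11)/1089 = -1/10 + 8*I*sqrt(11)/1089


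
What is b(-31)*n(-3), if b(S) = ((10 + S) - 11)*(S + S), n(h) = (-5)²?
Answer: 49600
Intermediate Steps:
n(h) = 25
b(S) = 2*S*(-1 + S) (b(S) = (-1 + S)*(2*S) = 2*S*(-1 + S))
b(-31)*n(-3) = (2*(-31)*(-1 - 31))*25 = (2*(-31)*(-32))*25 = 1984*25 = 49600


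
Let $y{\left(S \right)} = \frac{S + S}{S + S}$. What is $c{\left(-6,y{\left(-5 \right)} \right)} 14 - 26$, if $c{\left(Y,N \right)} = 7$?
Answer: $72$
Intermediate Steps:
$y{\left(S \right)} = 1$ ($y{\left(S \right)} = \frac{2 S}{2 S} = 2 S \frac{1}{2 S} = 1$)
$c{\left(-6,y{\left(-5 \right)} \right)} 14 - 26 = 7 \cdot 14 - 26 = 98 - 26 = 72$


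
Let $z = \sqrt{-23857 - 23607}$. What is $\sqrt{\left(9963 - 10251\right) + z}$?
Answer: $\sqrt{-288 + 2 i \sqrt{11866}} \approx 6.0465 + 18.016 i$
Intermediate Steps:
$z = 2 i \sqrt{11866}$ ($z = \sqrt{-47464} = 2 i \sqrt{11866} \approx 217.86 i$)
$\sqrt{\left(9963 - 10251\right) + z} = \sqrt{\left(9963 - 10251\right) + 2 i \sqrt{11866}} = \sqrt{-288 + 2 i \sqrt{11866}}$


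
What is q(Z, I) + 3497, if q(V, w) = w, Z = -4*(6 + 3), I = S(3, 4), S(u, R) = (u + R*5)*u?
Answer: 3566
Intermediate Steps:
S(u, R) = u*(u + 5*R) (S(u, R) = (u + 5*R)*u = u*(u + 5*R))
I = 69 (I = 3*(3 + 5*4) = 3*(3 + 20) = 3*23 = 69)
Z = -36 (Z = -4*9 = -36)
q(Z, I) + 3497 = 69 + 3497 = 3566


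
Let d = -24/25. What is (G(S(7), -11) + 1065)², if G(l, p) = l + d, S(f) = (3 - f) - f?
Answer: 693058276/625 ≈ 1.1089e+6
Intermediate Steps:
S(f) = 3 - 2*f
d = -24/25 (d = -24*1/25 = -24/25 ≈ -0.96000)
G(l, p) = -24/25 + l (G(l, p) = l - 24/25 = -24/25 + l)
(G(S(7), -11) + 1065)² = ((-24/25 + (3 - 2*7)) + 1065)² = ((-24/25 + (3 - 14)) + 1065)² = ((-24/25 - 11) + 1065)² = (-299/25 + 1065)² = (26326/25)² = 693058276/625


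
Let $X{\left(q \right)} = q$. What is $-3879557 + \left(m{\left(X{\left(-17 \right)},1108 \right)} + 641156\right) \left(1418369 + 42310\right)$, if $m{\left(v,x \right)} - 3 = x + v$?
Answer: $938117208193$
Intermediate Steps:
$m{\left(v,x \right)} = 3 + v + x$ ($m{\left(v,x \right)} = 3 + \left(x + v\right) = 3 + \left(v + x\right) = 3 + v + x$)
$-3879557 + \left(m{\left(X{\left(-17 \right)},1108 \right)} + 641156\right) \left(1418369 + 42310\right) = -3879557 + \left(\left(3 - 17 + 1108\right) + 641156\right) \left(1418369 + 42310\right) = -3879557 + \left(1094 + 641156\right) 1460679 = -3879557 + 642250 \cdot 1460679 = -3879557 + 938121087750 = 938117208193$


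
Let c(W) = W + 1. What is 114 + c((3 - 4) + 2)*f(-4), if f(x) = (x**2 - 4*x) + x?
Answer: 170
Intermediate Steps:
f(x) = x**2 - 3*x
c(W) = 1 + W
114 + c((3 - 4) + 2)*f(-4) = 114 + (1 + ((3 - 4) + 2))*(-4*(-3 - 4)) = 114 + (1 + (-1 + 2))*(-4*(-7)) = 114 + (1 + 1)*28 = 114 + 2*28 = 114 + 56 = 170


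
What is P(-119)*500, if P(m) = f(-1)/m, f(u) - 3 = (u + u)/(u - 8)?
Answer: -14500/1071 ≈ -13.539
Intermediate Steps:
f(u) = 3 + 2*u/(-8 + u) (f(u) = 3 + (u + u)/(u - 8) = 3 + (2*u)/(-8 + u) = 3 + 2*u/(-8 + u))
P(m) = 29/(9*m) (P(m) = ((-24 + 5*(-1))/(-8 - 1))/m = ((-24 - 5)/(-9))/m = (-1/9*(-29))/m = 29/(9*m))
P(-119)*500 = ((29/9)/(-119))*500 = ((29/9)*(-1/119))*500 = -29/1071*500 = -14500/1071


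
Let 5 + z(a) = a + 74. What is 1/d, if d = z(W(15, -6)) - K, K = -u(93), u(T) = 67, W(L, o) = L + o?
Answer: 1/145 ≈ 0.0068966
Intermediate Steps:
z(a) = 69 + a (z(a) = -5 + (a + 74) = -5 + (74 + a) = 69 + a)
K = -67 (K = -1*67 = -67)
d = 145 (d = (69 + (15 - 6)) - 1*(-67) = (69 + 9) + 67 = 78 + 67 = 145)
1/d = 1/145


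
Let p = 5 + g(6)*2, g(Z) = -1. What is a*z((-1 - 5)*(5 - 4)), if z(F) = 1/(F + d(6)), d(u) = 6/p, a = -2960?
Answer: 740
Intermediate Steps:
p = 3 (p = 5 - 1*2 = 5 - 2 = 3)
d(u) = 2 (d(u) = 6/3 = 6*(⅓) = 2)
z(F) = 1/(2 + F) (z(F) = 1/(F + 2) = 1/(2 + F))
a*z((-1 - 5)*(5 - 4)) = -2960/(2 + (-1 - 5)*(5 - 4)) = -2960/(2 - 6*1) = -2960/(2 - 6) = -2960/(-4) = -2960*(-¼) = 740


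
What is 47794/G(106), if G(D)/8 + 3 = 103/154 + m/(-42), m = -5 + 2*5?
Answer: -5520207/2264 ≈ -2438.3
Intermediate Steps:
m = 5 (m = -5 + 10 = 5)
G(D) = -4528/231 (G(D) = -24 + 8*(103/154 + 5/(-42)) = -24 + 8*(103*(1/154) + 5*(-1/42)) = -24 + 8*(103/154 - 5/42) = -24 + 8*(127/231) = -24 + 1016/231 = -4528/231)
47794/G(106) = 47794/(-4528/231) = 47794*(-231/4528) = -5520207/2264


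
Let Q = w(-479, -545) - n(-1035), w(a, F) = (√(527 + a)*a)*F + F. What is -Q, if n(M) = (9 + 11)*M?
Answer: -20155 - 1044220*√3 ≈ -1.8288e+6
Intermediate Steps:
n(M) = 20*M
w(a, F) = F + F*a*√(527 + a) (w(a, F) = (a*√(527 + a))*F + F = F*a*√(527 + a) + F = F + F*a*√(527 + a))
Q = 20155 + 1044220*√3 (Q = -545*(1 - 479*√(527 - 479)) - 20*(-1035) = -545*(1 - 1916*√3) - 1*(-20700) = -545*(1 - 1916*√3) + 20700 = (-545 + 1044220*√3) + 20700 = 20155 + 1044220*√3 ≈ 1.8288e+6)
-Q = -(20155 + 1044220*√3) = -20155 - 1044220*√3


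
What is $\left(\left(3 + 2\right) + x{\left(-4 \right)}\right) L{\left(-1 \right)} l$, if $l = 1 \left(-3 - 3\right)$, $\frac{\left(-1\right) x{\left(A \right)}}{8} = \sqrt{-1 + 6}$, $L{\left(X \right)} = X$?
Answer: $30 - 48 \sqrt{5} \approx -77.331$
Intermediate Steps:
$x{\left(A \right)} = - 8 \sqrt{5}$ ($x{\left(A \right)} = - 8 \sqrt{-1 + 6} = - 8 \sqrt{5}$)
$l = -6$ ($l = 1 \left(-6\right) = -6$)
$\left(\left(3 + 2\right) + x{\left(-4 \right)}\right) L{\left(-1 \right)} l = \left(\left(3 + 2\right) - 8 \sqrt{5}\right) \left(-1\right) \left(-6\right) = \left(5 - 8 \sqrt{5}\right) \left(-1\right) \left(-6\right) = \left(-5 + 8 \sqrt{5}\right) \left(-6\right) = 30 - 48 \sqrt{5}$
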